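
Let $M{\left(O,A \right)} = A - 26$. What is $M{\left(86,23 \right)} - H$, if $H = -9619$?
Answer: $9616$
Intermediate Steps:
$M{\left(O,A \right)} = -26 + A$
$M{\left(86,23 \right)} - H = \left(-26 + 23\right) - -9619 = -3 + 9619 = 9616$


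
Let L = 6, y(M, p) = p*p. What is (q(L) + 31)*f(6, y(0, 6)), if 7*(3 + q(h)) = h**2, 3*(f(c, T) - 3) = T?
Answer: 3480/7 ≈ 497.14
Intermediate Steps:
y(M, p) = p**2
f(c, T) = 3 + T/3
q(h) = -3 + h**2/7
(q(L) + 31)*f(6, y(0, 6)) = ((-3 + (1/7)*6**2) + 31)*(3 + (1/3)*6**2) = ((-3 + (1/7)*36) + 31)*(3 + (1/3)*36) = ((-3 + 36/7) + 31)*(3 + 12) = (15/7 + 31)*15 = (232/7)*15 = 3480/7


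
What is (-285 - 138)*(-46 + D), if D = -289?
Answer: 141705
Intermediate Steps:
(-285 - 138)*(-46 + D) = (-285 - 138)*(-46 - 289) = -423*(-335) = 141705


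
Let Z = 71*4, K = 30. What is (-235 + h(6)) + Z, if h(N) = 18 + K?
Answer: 97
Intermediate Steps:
h(N) = 48 (h(N) = 18 + 30 = 48)
Z = 284
(-235 + h(6)) + Z = (-235 + 48) + 284 = -187 + 284 = 97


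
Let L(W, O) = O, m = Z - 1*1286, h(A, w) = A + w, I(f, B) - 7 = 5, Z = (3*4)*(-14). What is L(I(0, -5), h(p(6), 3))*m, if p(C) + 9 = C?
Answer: 0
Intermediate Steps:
p(C) = -9 + C
Z = -168 (Z = 12*(-14) = -168)
I(f, B) = 12 (I(f, B) = 7 + 5 = 12)
m = -1454 (m = -168 - 1*1286 = -168 - 1286 = -1454)
L(I(0, -5), h(p(6), 3))*m = ((-9 + 6) + 3)*(-1454) = (-3 + 3)*(-1454) = 0*(-1454) = 0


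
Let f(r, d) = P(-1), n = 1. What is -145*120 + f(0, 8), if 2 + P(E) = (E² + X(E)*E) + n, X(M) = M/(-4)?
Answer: -69601/4 ≈ -17400.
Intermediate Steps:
X(M) = -M/4 (X(M) = M*(-¼) = -M/4)
P(E) = -1 + 3*E²/4 (P(E) = -2 + ((E² + (-E/4)*E) + 1) = -2 + ((E² - E²/4) + 1) = -2 + (3*E²/4 + 1) = -2 + (1 + 3*E²/4) = -1 + 3*E²/4)
f(r, d) = -¼ (f(r, d) = -1 + (¾)*(-1)² = -1 + (¾)*1 = -1 + ¾ = -¼)
-145*120 + f(0, 8) = -145*120 - ¼ = -17400 - ¼ = -69601/4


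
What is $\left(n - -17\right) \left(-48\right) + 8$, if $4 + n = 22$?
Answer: $-1672$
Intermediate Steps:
$n = 18$ ($n = -4 + 22 = 18$)
$\left(n - -17\right) \left(-48\right) + 8 = \left(18 - -17\right) \left(-48\right) + 8 = \left(18 + 17\right) \left(-48\right) + 8 = 35 \left(-48\right) + 8 = -1680 + 8 = -1672$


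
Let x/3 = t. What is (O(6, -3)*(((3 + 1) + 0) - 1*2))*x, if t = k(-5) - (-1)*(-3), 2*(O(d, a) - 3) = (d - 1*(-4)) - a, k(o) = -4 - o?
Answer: -114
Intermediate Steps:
O(d, a) = 5 + d/2 - a/2 (O(d, a) = 3 + ((d - 1*(-4)) - a)/2 = 3 + ((d + 4) - a)/2 = 3 + ((4 + d) - a)/2 = 3 + (4 + d - a)/2 = 3 + (2 + d/2 - a/2) = 5 + d/2 - a/2)
t = -2 (t = (-4 - 1*(-5)) - (-1)*(-3) = (-4 + 5) - 1*3 = 1 - 3 = -2)
x = -6 (x = 3*(-2) = -6)
(O(6, -3)*(((3 + 1) + 0) - 1*2))*x = ((5 + (½)*6 - ½*(-3))*(((3 + 1) + 0) - 1*2))*(-6) = ((5 + 3 + 3/2)*((4 + 0) - 2))*(-6) = (19*(4 - 2)/2)*(-6) = ((19/2)*2)*(-6) = 19*(-6) = -114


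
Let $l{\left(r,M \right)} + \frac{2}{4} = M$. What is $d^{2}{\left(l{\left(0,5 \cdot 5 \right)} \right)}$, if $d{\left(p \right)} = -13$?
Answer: $169$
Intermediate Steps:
$l{\left(r,M \right)} = - \frac{1}{2} + M$
$d^{2}{\left(l{\left(0,5 \cdot 5 \right)} \right)} = \left(-13\right)^{2} = 169$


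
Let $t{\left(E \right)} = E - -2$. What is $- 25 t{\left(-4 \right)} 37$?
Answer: $1850$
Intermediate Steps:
$t{\left(E \right)} = 2 + E$ ($t{\left(E \right)} = E + 2 = 2 + E$)
$- 25 t{\left(-4 \right)} 37 = - 25 \left(2 - 4\right) 37 = \left(-25\right) \left(-2\right) 37 = 50 \cdot 37 = 1850$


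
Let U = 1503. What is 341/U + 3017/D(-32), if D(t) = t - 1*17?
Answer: -645406/10521 ≈ -61.345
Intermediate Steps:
D(t) = -17 + t (D(t) = t - 17 = -17 + t)
341/U + 3017/D(-32) = 341/1503 + 3017/(-17 - 32) = 341*(1/1503) + 3017/(-49) = 341/1503 + 3017*(-1/49) = 341/1503 - 431/7 = -645406/10521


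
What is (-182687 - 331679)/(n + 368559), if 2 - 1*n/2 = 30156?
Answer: -514366/308251 ≈ -1.6687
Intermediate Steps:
n = -60308 (n = 4 - 2*30156 = 4 - 60312 = -60308)
(-182687 - 331679)/(n + 368559) = (-182687 - 331679)/(-60308 + 368559) = -514366/308251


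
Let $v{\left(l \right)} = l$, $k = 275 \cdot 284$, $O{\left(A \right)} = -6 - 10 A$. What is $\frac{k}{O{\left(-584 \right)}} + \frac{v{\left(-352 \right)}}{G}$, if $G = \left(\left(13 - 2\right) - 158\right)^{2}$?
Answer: $\frac{842804666}{63033453} \approx 13.371$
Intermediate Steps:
$k = 78100$
$G = 21609$ ($G = \left(11 - 158\right)^{2} = \left(-147\right)^{2} = 21609$)
$\frac{k}{O{\left(-584 \right)}} + \frac{v{\left(-352 \right)}}{G} = \frac{78100}{-6 - -5840} - \frac{352}{21609} = \frac{78100}{-6 + 5840} - \frac{352}{21609} = \frac{78100}{5834} - \frac{352}{21609} = 78100 \cdot \frac{1}{5834} - \frac{352}{21609} = \frac{39050}{2917} - \frac{352}{21609} = \frac{842804666}{63033453}$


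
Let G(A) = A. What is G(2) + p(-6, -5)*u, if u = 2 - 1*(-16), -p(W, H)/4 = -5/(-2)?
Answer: -178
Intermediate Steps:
p(W, H) = -10 (p(W, H) = -(-20)/(-2) = -(-20)*(-1)/2 = -4*5/2 = -10)
u = 18 (u = 2 + 16 = 18)
G(2) + p(-6, -5)*u = 2 - 10*18 = 2 - 180 = -178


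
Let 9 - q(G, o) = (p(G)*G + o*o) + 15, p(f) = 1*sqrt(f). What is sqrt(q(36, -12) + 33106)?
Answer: 2*sqrt(8185) ≈ 180.94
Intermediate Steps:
p(f) = sqrt(f)
q(G, o) = -6 - G**(3/2) - o**2 (q(G, o) = 9 - ((sqrt(G)*G + o*o) + 15) = 9 - ((G**(3/2) + o**2) + 15) = 9 - (15 + G**(3/2) + o**2) = 9 + (-15 - G**(3/2) - o**2) = -6 - G**(3/2) - o**2)
sqrt(q(36, -12) + 33106) = sqrt((-6 - 36**(3/2) - 1*(-12)**2) + 33106) = sqrt((-6 - 1*216 - 1*144) + 33106) = sqrt((-6 - 216 - 144) + 33106) = sqrt(-366 + 33106) = sqrt(32740) = 2*sqrt(8185)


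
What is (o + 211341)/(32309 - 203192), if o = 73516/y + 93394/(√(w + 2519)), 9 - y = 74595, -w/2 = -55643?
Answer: -7881503155/6372739719 - 93394*√1405/2160815535 ≈ -1.2384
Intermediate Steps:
w = 111286 (w = -2*(-55643) = 111286)
y = -74586 (y = 9 - 1*74595 = 9 - 74595 = -74586)
o = -36758/37293 + 93394*√1405/12645 (o = 73516/(-74586) + 93394/(√(111286 + 2519)) = 73516*(-1/74586) + 93394/(√113805) = -36758/37293 + 93394/((9*√1405)) = -36758/37293 + 93394*(√1405/12645) = -36758/37293 + 93394*√1405/12645 ≈ 275.86)
(o + 211341)/(32309 - 203192) = ((-36758/37293 + 93394*√1405/12645) + 211341)/(32309 - 203192) = (7881503155/37293 + 93394*√1405/12645)/(-170883) = (7881503155/37293 + 93394*√1405/12645)*(-1/170883) = -7881503155/6372739719 - 93394*√1405/2160815535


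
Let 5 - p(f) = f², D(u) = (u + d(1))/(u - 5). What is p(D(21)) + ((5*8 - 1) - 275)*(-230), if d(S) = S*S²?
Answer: 3474119/64 ≈ 54283.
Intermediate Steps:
d(S) = S³
D(u) = (1 + u)/(-5 + u) (D(u) = (u + 1³)/(u - 5) = (u + 1)/(-5 + u) = (1 + u)/(-5 + u))
p(f) = 5 - f²
p(D(21)) + ((5*8 - 1) - 275)*(-230) = (5 - ((1 + 21)/(-5 + 21))²) + ((5*8 - 1) - 275)*(-230) = (5 - (22/16)²) + ((40 - 1) - 275)*(-230) = (5 - ((1/16)*22)²) + (39 - 275)*(-230) = (5 - (11/8)²) - 236*(-230) = (5 - 1*121/64) + 54280 = (5 - 121/64) + 54280 = 199/64 + 54280 = 3474119/64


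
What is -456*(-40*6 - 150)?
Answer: 177840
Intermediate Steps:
-456*(-40*6 - 150) = -456*(-240 - 150) = -456*(-390) = 177840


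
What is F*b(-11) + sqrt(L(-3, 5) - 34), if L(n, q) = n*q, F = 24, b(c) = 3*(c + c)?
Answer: -1584 + 7*I ≈ -1584.0 + 7.0*I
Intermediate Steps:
b(c) = 6*c (b(c) = 3*(2*c) = 6*c)
F*b(-11) + sqrt(L(-3, 5) - 34) = 24*(6*(-11)) + sqrt(-3*5 - 34) = 24*(-66) + sqrt(-15 - 34) = -1584 + sqrt(-49) = -1584 + 7*I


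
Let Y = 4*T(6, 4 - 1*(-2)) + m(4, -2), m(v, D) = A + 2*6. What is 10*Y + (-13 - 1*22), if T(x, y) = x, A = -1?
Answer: 315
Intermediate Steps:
m(v, D) = 11 (m(v, D) = -1 + 2*6 = -1 + 12 = 11)
Y = 35 (Y = 4*6 + 11 = 24 + 11 = 35)
10*Y + (-13 - 1*22) = 10*35 + (-13 - 1*22) = 350 + (-13 - 22) = 350 - 35 = 315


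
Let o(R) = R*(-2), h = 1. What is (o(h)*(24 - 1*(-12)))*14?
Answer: -1008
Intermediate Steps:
o(R) = -2*R
(o(h)*(24 - 1*(-12)))*14 = ((-2*1)*(24 - 1*(-12)))*14 = -2*(24 + 12)*14 = -2*36*14 = -72*14 = -1008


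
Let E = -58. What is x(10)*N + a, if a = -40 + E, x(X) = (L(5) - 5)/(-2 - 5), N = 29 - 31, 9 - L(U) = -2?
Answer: -674/7 ≈ -96.286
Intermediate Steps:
L(U) = 11 (L(U) = 9 - 1*(-2) = 9 + 2 = 11)
N = -2
x(X) = -6/7 (x(X) = (11 - 5)/(-2 - 5) = 6/(-7) = 6*(-⅐) = -6/7)
a = -98 (a = -40 - 58 = -98)
x(10)*N + a = -6/7*(-2) - 98 = 12/7 - 98 = -674/7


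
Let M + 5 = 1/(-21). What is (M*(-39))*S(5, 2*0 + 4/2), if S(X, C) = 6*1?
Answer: 8268/7 ≈ 1181.1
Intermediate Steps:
S(X, C) = 6
M = -106/21 (M = -5 + 1/(-21) = -5 - 1/21 = -106/21 ≈ -5.0476)
(M*(-39))*S(5, 2*0 + 4/2) = -106/21*(-39)*6 = (1378/7)*6 = 8268/7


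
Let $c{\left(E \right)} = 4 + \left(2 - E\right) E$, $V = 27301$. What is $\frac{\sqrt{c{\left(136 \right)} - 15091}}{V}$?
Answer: $\frac{i \sqrt{33311}}{27301} \approx 0.0066852 i$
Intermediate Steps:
$c{\left(E \right)} = 4 + E \left(2 - E\right)$
$\frac{\sqrt{c{\left(136 \right)} - 15091}}{V} = \frac{\sqrt{\left(4 - 136^{2} + 2 \cdot 136\right) - 15091}}{27301} = \sqrt{\left(4 - 18496 + 272\right) - 15091} \cdot \frac{1}{27301} = \sqrt{-18220 - 15091} \cdot \frac{1}{27301} = \sqrt{-33311} \cdot \frac{1}{27301} = i \sqrt{33311} \cdot \frac{1}{27301} = \frac{i \sqrt{33311}}{27301}$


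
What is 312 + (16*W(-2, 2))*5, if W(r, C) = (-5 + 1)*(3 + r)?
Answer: -8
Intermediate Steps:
W(r, C) = -12 - 4*r (W(r, C) = -4*(3 + r) = -12 - 4*r)
312 + (16*W(-2, 2))*5 = 312 + (16*(-12 - 4*(-2)))*5 = 312 + (16*(-12 + 8))*5 = 312 + (16*(-4))*5 = 312 - 64*5 = 312 - 320 = -8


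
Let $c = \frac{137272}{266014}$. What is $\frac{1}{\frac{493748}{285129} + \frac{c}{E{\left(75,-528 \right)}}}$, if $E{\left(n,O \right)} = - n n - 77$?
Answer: $\frac{108121759926453}{187220916555814} \approx 0.57751$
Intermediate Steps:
$E{\left(n,O \right)} = -77 - n^{2}$ ($E{\left(n,O \right)} = - n^{2} - 77 = -77 - n^{2}$)
$c = \frac{68636}{133007}$ ($c = 137272 \cdot \frac{1}{266014} = \frac{68636}{133007} \approx 0.51603$)
$\frac{1}{\frac{493748}{285129} + \frac{c}{E{\left(75,-528 \right)}}} = \frac{1}{\frac{493748}{285129} + \frac{68636}{133007 \left(-77 - 75^{2}\right)}} = \frac{1}{493748 \cdot \frac{1}{285129} + \frac{68636}{133007 \left(-77 - 5625\right)}} = \frac{1}{\frac{493748}{285129} + \frac{68636}{133007 \left(-77 - 5625\right)}} = \frac{1}{\frac{493748}{285129} + \frac{68636}{133007 \left(-5702\right)}} = \frac{1}{\frac{493748}{285129} + \frac{68636}{133007} \left(- \frac{1}{5702}\right)} = \frac{1}{\frac{493748}{285129} - \frac{34318}{379202957}} = \frac{1}{\frac{187220916555814}{108121759926453}} = \frac{108121759926453}{187220916555814}$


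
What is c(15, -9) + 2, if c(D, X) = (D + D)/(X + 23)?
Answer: 29/7 ≈ 4.1429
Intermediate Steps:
c(D, X) = 2*D/(23 + X) (c(D, X) = (2*D)/(23 + X) = 2*D/(23 + X))
c(15, -9) + 2 = 2*15/(23 - 9) + 2 = 2*15/14 + 2 = 2*15*(1/14) + 2 = 15/7 + 2 = 29/7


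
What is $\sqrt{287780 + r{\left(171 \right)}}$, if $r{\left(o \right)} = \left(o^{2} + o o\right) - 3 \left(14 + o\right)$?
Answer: $\sqrt{345707} \approx 587.97$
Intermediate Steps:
$r{\left(o \right)} = -42 - 3 o + 2 o^{2}$ ($r{\left(o \right)} = \left(o^{2} + o^{2}\right) - \left(42 + 3 o\right) = 2 o^{2} - \left(42 + 3 o\right) = -42 - 3 o + 2 o^{2}$)
$\sqrt{287780 + r{\left(171 \right)}} = \sqrt{287780 - \left(555 - 58482\right)} = \sqrt{287780 - -57927} = \sqrt{287780 + 57927} = \sqrt{345707}$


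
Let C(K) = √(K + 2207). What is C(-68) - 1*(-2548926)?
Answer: 2548926 + √2139 ≈ 2.5490e+6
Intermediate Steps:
C(K) = √(2207 + K)
C(-68) - 1*(-2548926) = √(2207 - 68) - 1*(-2548926) = √2139 + 2548926 = 2548926 + √2139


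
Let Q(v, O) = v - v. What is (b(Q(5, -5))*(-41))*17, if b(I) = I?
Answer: 0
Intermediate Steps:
Q(v, O) = 0
(b(Q(5, -5))*(-41))*17 = (0*(-41))*17 = 0*17 = 0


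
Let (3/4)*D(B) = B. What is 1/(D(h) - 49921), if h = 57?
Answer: -1/49845 ≈ -2.0062e-5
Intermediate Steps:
D(B) = 4*B/3
1/(D(h) - 49921) = 1/((4/3)*57 - 49921) = 1/(76 - 49921) = 1/(-49845) = -1/49845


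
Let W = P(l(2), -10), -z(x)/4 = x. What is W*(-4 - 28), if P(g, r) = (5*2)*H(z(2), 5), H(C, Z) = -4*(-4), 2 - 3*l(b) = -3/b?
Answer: -5120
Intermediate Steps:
l(b) = ⅔ + 1/b (l(b) = ⅔ - (-1)/b = ⅔ + 1/b)
z(x) = -4*x
H(C, Z) = 16
P(g, r) = 160 (P(g, r) = (5*2)*16 = 10*16 = 160)
W = 160
W*(-4 - 28) = 160*(-4 - 28) = 160*(-32) = -5120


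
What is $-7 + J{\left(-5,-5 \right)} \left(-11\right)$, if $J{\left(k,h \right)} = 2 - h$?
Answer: $-84$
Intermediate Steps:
$-7 + J{\left(-5,-5 \right)} \left(-11\right) = -7 + \left(2 - -5\right) \left(-11\right) = -7 + \left(2 + 5\right) \left(-11\right) = -7 + 7 \left(-11\right) = -7 - 77 = -84$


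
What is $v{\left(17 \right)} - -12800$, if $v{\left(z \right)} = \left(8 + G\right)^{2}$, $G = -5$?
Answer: $12809$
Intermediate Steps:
$v{\left(z \right)} = 9$ ($v{\left(z \right)} = \left(8 - 5\right)^{2} = 3^{2} = 9$)
$v{\left(17 \right)} - -12800 = 9 - -12800 = 9 + 12800 = 12809$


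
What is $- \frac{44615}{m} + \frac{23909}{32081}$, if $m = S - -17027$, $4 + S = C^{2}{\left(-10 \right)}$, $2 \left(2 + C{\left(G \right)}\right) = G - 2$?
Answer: $- \frac{20872668}{11187103} \approx -1.8658$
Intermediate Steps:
$C{\left(G \right)} = -3 + \frac{G}{2}$ ($C{\left(G \right)} = -2 + \frac{G - 2}{2} = -2 + \frac{-2 + G}{2} = -2 + \left(-1 + \frac{G}{2}\right) = -3 + \frac{G}{2}$)
$S = 60$ ($S = -4 + \left(-3 + \frac{1}{2} \left(-10\right)\right)^{2} = -4 + \left(-3 - 5\right)^{2} = -4 + \left(-8\right)^{2} = -4 + 64 = 60$)
$m = 17087$ ($m = 60 - -17027 = 60 + 17027 = 17087$)
$- \frac{44615}{m} + \frac{23909}{32081} = - \frac{44615}{17087} + \frac{23909}{32081} = - \frac{20872668}{11187103}$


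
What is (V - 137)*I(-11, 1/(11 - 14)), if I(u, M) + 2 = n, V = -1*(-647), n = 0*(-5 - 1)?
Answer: -1020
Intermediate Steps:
n = 0 (n = 0*(-6) = 0)
V = 647
I(u, M) = -2 (I(u, M) = -2 + 0 = -2)
(V - 137)*I(-11, 1/(11 - 14)) = (647 - 137)*(-2) = 510*(-2) = -1020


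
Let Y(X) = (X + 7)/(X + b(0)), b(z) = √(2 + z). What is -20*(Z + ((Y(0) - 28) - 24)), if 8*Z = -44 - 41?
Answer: 2505/2 - 70*√2 ≈ 1153.5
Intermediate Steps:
Y(X) = (7 + X)/(X + √2) (Y(X) = (X + 7)/(X + √(2 + 0)) = (7 + X)/(X + √2))
Z = -85/8 (Z = (-44 - 41)/8 = (⅛)*(-85) = -85/8 ≈ -10.625)
-20*(Z + ((Y(0) - 28) - 24)) = -20*(-85/8 + (((7 + 0)/(0 + √2) - 28) - 24)) = -20*(-85/8 + ((7/√2 - 28) - 24)) = -20*(-85/8 + (((√2/2)*7 - 28) - 24)) = -20*(-85/8 + ((7*√2/2 - 28) - 24)) = -20*(-85/8 + ((-28 + 7*√2/2) - 24)) = -20*(-85/8 + (-52 + 7*√2/2)) = -20*(-501/8 + 7*√2/2) = 2505/2 - 70*√2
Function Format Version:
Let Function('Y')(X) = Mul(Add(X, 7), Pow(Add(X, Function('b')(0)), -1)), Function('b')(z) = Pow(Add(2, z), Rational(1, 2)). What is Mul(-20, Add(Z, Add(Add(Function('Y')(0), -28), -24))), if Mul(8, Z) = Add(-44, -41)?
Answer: Add(Rational(2505, 2), Mul(-70, Pow(2, Rational(1, 2)))) ≈ 1153.5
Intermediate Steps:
Function('Y')(X) = Mul(Pow(Add(X, Pow(2, Rational(1, 2))), -1), Add(7, X)) (Function('Y')(X) = Mul(Add(X, 7), Pow(Add(X, Pow(Add(2, 0), Rational(1, 2))), -1)) = Mul(Add(7, X), Pow(Add(X, Pow(2, Rational(1, 2))), -1)) = Mul(Pow(Add(X, Pow(2, Rational(1, 2))), -1), Add(7, X)))
Z = Rational(-85, 8) (Z = Mul(Rational(1, 8), Add(-44, -41)) = Mul(Rational(1, 8), -85) = Rational(-85, 8) ≈ -10.625)
Mul(-20, Add(Z, Add(Add(Function('Y')(0), -28), -24))) = Mul(-20, Add(Rational(-85, 8), Add(Add(Mul(Pow(Add(0, Pow(2, Rational(1, 2))), -1), Add(7, 0)), -28), -24))) = Mul(-20, Add(Rational(-85, 8), Add(Add(Mul(Pow(Pow(2, Rational(1, 2)), -1), 7), -28), -24))) = Mul(-20, Add(Rational(-85, 8), Add(Add(Mul(Mul(Rational(1, 2), Pow(2, Rational(1, 2))), 7), -28), -24))) = Mul(-20, Add(Rational(-85, 8), Add(Add(Mul(Rational(7, 2), Pow(2, Rational(1, 2))), -28), -24))) = Mul(-20, Add(Rational(-85, 8), Add(Add(-28, Mul(Rational(7, 2), Pow(2, Rational(1, 2)))), -24))) = Mul(-20, Add(Rational(-85, 8), Add(-52, Mul(Rational(7, 2), Pow(2, Rational(1, 2)))))) = Mul(-20, Add(Rational(-501, 8), Mul(Rational(7, 2), Pow(2, Rational(1, 2))))) = Add(Rational(2505, 2), Mul(-70, Pow(2, Rational(1, 2))))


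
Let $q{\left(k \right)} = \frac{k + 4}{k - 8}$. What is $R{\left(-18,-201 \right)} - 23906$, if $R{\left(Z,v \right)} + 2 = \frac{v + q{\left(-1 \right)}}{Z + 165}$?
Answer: $- \frac{10544032}{441} \approx -23909.0$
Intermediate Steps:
$q{\left(k \right)} = \frac{4 + k}{-8 + k}$
$R{\left(Z,v \right)} = -2 + \frac{- \frac{1}{3} + v}{165 + Z}$ ($R{\left(Z,v \right)} = -2 + \frac{v + \frac{4 - 1}{-8 - 1}}{Z + 165} = -2 + \frac{v + \frac{1}{-9} \cdot 3}{165 + Z} = -2 + \frac{v - \frac{1}{3}}{165 + Z} = -2 + \frac{- \frac{1}{3} + v}{165 + Z}$)
$R{\left(-18,-201 \right)} - 23906 = \frac{- \frac{991}{3} - 201 - -36}{165 - 18} - 23906 = \frac{- \frac{991}{3} - 201 + 36}{147} - 23906 = \frac{1}{147} \left(- \frac{1486}{3}\right) - 23906 = - \frac{1486}{441} - 23906 = - \frac{10544032}{441}$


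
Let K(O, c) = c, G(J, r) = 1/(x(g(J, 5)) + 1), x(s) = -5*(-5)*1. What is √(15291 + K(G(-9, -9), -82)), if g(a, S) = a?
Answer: √15209 ≈ 123.32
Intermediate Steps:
x(s) = 25 (x(s) = 25*1 = 25)
G(J, r) = 1/26 (G(J, r) = 1/(25 + 1) = 1/26)
√(15291 + K(G(-9, -9), -82)) = √(15291 - 82) = √15209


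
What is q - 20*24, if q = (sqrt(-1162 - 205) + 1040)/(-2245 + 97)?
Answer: -258020/537 - I*sqrt(1367)/2148 ≈ -480.48 - 0.017213*I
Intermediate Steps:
q = -260/537 - I*sqrt(1367)/2148 (q = (sqrt(-1367) + 1040)/(-2148) = (I*sqrt(1367) + 1040)*(-1/2148) = (1040 + I*sqrt(1367))*(-1/2148) = -260/537 - I*sqrt(1367)/2148 ≈ -0.48417 - 0.017213*I)
q - 20*24 = (-260/537 - I*sqrt(1367)/2148) - 20*24 = (-260/537 - I*sqrt(1367)/2148) - 480 = -258020/537 - I*sqrt(1367)/2148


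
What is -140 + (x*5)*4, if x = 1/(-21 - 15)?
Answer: -1265/9 ≈ -140.56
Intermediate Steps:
x = -1/36 (x = 1/(-36) = -1/36 ≈ -0.027778)
-140 + (x*5)*4 = -140 - 1/36*5*4 = -140 - 5/36*4 = -140 - 5/9 = -1265/9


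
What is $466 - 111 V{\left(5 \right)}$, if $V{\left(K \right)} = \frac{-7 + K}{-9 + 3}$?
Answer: $429$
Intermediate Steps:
$V{\left(K \right)} = \frac{7}{6} - \frac{K}{6}$ ($V{\left(K \right)} = \frac{-7 + K}{-6} = \left(-7 + K\right) \left(- \frac{1}{6}\right) = \frac{7}{6} - \frac{K}{6}$)
$466 - 111 V{\left(5 \right)} = 466 - 111 \left(\frac{7}{6} - \frac{5}{6}\right) = 466 - 37 = 429$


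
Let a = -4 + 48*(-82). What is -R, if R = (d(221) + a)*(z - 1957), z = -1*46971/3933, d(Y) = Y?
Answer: -3199931732/437 ≈ -7.3225e+6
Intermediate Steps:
z = -5219/437 (z = -46971*1/3933 = -5219/437 ≈ -11.943)
a = -3940 (a = -4 - 3936 = -3940)
R = 3199931732/437 (R = (221 - 3940)*(-5219/437 - 1957) = -3719*(-860428/437) = 3199931732/437 ≈ 7.3225e+6)
-R = -1*3199931732/437 = -3199931732/437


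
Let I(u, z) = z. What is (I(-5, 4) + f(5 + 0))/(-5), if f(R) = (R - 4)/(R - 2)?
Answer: -13/15 ≈ -0.86667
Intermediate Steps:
f(R) = (-4 + R)/(-2 + R)
(I(-5, 4) + f(5 + 0))/(-5) = (4 + (-4 + (5 + 0))/(-2 + (5 + 0)))/(-5) = (4 + (-4 + 5)/(-2 + 5))*(-1/5) = (4 + 1/3)*(-1/5) = (13/3)*(-1/5) = -13/15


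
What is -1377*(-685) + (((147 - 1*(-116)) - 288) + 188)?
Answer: 943408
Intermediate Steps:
-1377*(-685) + (((147 - 1*(-116)) - 288) + 188) = 943245 + (((147 + 116) - 288) + 188) = 943245 + ((263 - 288) + 188) = 943245 + (-25 + 188) = 943245 + 163 = 943408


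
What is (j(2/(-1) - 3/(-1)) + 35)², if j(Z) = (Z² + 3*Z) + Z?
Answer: 1600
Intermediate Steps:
j(Z) = Z² + 4*Z
(j(2/(-1) - 3/(-1)) + 35)² = ((2/(-1) - 3/(-1))*(4 + (2/(-1) - 3/(-1))) + 35)² = ((2*(-1) - 3*(-1))*(4 + (2*(-1) - 3*(-1))) + 35)² = ((-2 + 3)*(4 + (-2 + 3)) + 35)² = (1*(4 + 1) + 35)² = (1*5 + 35)² = (5 + 35)² = 40² = 1600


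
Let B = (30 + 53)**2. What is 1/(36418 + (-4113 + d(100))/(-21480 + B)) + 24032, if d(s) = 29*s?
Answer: 12770034078623/531376251 ≈ 24032.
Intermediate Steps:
B = 6889 (B = 83**2 = 6889)
1/(36418 + (-4113 + d(100))/(-21480 + B)) + 24032 = 1/(36418 + (-4113 + 29*100)/(-21480 + 6889)) + 24032 = 1/(36418 + (-4113 + 2900)/(-14591)) + 24032 = 1/(36418 - 1213*(-1/14591)) + 24032 = 1/(36418 + 1213/14591) + 24032 = 1/(531376251/14591) + 24032 = 14591/531376251 + 24032 = 12770034078623/531376251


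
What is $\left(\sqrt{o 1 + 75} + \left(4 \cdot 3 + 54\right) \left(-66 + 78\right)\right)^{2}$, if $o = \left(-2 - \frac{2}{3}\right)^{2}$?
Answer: $\frac{\left(2376 + \sqrt{739}\right)^{2}}{9} \approx 6.417 \cdot 10^{5}$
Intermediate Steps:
$o = \frac{64}{9}$ ($o = \left(-2 - \frac{2}{3}\right)^{2} = \left(- \frac{8}{3}\right)^{2} = \frac{64}{9} \approx 7.1111$)
$\left(\sqrt{o 1 + 75} + \left(4 \cdot 3 + 54\right) \left(-66 + 78\right)\right)^{2} = \left(\sqrt{\frac{64}{9} \cdot 1 + 75} + \left(4 \cdot 3 + 54\right) \left(-66 + 78\right)\right)^{2} = \left(\sqrt{\frac{64}{9} + 75} + \left(12 + 54\right) 12\right)^{2} = \left(\sqrt{\frac{739}{9}} + 66 \cdot 12\right)^{2} = \left(\frac{\sqrt{739}}{3} + 792\right)^{2} = \left(792 + \frac{\sqrt{739}}{3}\right)^{2}$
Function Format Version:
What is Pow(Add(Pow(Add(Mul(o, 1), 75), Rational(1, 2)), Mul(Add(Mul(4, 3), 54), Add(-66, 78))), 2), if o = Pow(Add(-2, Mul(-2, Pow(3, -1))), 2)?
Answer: Mul(Rational(1, 9), Pow(Add(2376, Pow(739, Rational(1, 2))), 2)) ≈ 6.4170e+5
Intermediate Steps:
o = Rational(64, 9) (o = Pow(Add(-2, Mul(-2, Rational(1, 3))), 2) = Pow(Add(-2, Rational(-2, 3)), 2) = Pow(Rational(-8, 3), 2) = Rational(64, 9) ≈ 7.1111)
Pow(Add(Pow(Add(Mul(o, 1), 75), Rational(1, 2)), Mul(Add(Mul(4, 3), 54), Add(-66, 78))), 2) = Pow(Add(Pow(Add(Mul(Rational(64, 9), 1), 75), Rational(1, 2)), Mul(Add(Mul(4, 3), 54), Add(-66, 78))), 2) = Pow(Add(Pow(Add(Rational(64, 9), 75), Rational(1, 2)), Mul(Add(12, 54), 12)), 2) = Pow(Add(Pow(Rational(739, 9), Rational(1, 2)), Mul(66, 12)), 2) = Pow(Add(Mul(Rational(1, 3), Pow(739, Rational(1, 2))), 792), 2) = Pow(Add(792, Mul(Rational(1, 3), Pow(739, Rational(1, 2)))), 2)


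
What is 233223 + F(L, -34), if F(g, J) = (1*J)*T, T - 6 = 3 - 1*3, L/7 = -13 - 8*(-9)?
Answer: 233019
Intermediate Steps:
L = 413 (L = 7*(-13 - 8*(-9)) = 7*(-13 + 72) = 7*59 = 413)
T = 6 (T = 6 + (3 - 1*3) = 6 + (3 - 3) = 6 + 0 = 6)
F(g, J) = 6*J (F(g, J) = (1*J)*6 = J*6 = 6*J)
233223 + F(L, -34) = 233223 + 6*(-34) = 233223 - 204 = 233019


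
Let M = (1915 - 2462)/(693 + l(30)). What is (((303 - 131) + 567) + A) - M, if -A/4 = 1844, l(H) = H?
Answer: -4798004/723 ≈ -6636.2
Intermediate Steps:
M = -547/723 (M = (1915 - 2462)/(693 + 30) = -547/723 ≈ -0.75657)
A = -7376 (A = -4*1844 = -7376)
(((303 - 131) + 567) + A) - M = (((303 - 131) + 567) - 7376) - 1*(-547/723) = ((172 + 567) - 7376) + 547/723 = (739 - 7376) + 547/723 = -6637 + 547/723 = -4798004/723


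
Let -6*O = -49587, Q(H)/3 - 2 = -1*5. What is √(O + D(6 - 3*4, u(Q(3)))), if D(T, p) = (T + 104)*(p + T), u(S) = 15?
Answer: √36586/2 ≈ 95.637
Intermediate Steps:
Q(H) = -9 (Q(H) = 6 + 3*(-1*5) = 6 + 3*(-5) = 6 - 15 = -9)
O = 16529/2 (O = -⅙*(-49587) = 16529/2 ≈ 8264.5)
D(T, p) = (104 + T)*(T + p)
√(O + D(6 - 3*4, u(Q(3)))) = √(16529/2 + ((6 - 3*4)² + 104*(6 - 3*4) + 104*15 + (6 - 3*4)*15)) = √(16529/2 + ((6 - 12)² + 104*(6 - 12) + 1560 + (6 - 12)*15)) = √(16529/2 + ((-6)² + 104*(-6) + 1560 - 6*15)) = √(16529/2 + (36 - 624 + 1560 - 90)) = √(16529/2 + 882) = √(18293/2) = √36586/2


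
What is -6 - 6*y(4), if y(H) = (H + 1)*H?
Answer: -126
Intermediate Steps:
y(H) = H*(1 + H) (y(H) = (1 + H)*H = H*(1 + H))
-6 - 6*y(4) = -6 - 24*(1 + 4) = -6 - 24*5 = -6 - 6*20 = -6 - 120 = -126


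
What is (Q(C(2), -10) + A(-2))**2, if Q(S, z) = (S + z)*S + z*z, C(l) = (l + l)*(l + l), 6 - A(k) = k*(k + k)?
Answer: 37636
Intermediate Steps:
A(k) = 6 - 2*k**2 (A(k) = 6 - k*(k + k) = 6 - k*2*k = 6 - 2*k**2)
C(l) = 4*l**2 (C(l) = (2*l)*(2*l) = 4*l**2)
Q(S, z) = z**2 + S*(S + z) (Q(S, z) = S*(S + z) + z**2 = z**2 + S*(S + z))
(Q(C(2), -10) + A(-2))**2 = (((4*2**2)**2 + (-10)**2 + (4*2**2)*(-10)) + (6 - 2*(-2)**2))**2 = (((4*4)**2 + 100 + (4*4)*(-10)) + (6 - 2*4))**2 = ((16**2 + 100 + 16*(-10)) + (6 - 8))**2 = ((256 + 100 - 160) - 2)**2 = (196 - 2)**2 = 194**2 = 37636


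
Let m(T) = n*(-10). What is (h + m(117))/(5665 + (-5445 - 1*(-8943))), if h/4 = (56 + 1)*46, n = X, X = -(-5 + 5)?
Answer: 10488/9163 ≈ 1.1446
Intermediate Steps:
X = 0 (X = -1*0 = 0)
n = 0
m(T) = 0 (m(T) = 0*(-10) = 0)
h = 10488 (h = 4*((56 + 1)*46) = 4*(57*46) = 4*2622 = 10488)
(h + m(117))/(5665 + (-5445 - 1*(-8943))) = (10488 + 0)/(5665 + (-5445 - 1*(-8943))) = 10488/(5665 + (-5445 + 8943)) = 10488/(5665 + 3498) = 10488/9163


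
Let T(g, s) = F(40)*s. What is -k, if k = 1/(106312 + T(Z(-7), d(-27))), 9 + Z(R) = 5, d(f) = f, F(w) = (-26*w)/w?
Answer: -1/107014 ≈ -9.3446e-6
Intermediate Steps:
F(w) = -26
Z(R) = -4 (Z(R) = -9 + 5 = -4)
T(g, s) = -26*s
k = 1/107014 (k = 1/(106312 - 26*(-27)) = 1/(106312 + 702) = 1/107014 ≈ 9.3446e-6)
-k = -1*1/107014 = -1/107014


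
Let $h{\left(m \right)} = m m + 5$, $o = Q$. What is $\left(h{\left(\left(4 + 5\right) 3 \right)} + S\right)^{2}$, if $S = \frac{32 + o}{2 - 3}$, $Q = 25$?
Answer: $458329$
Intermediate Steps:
$o = 25$
$S = -57$ ($S = \frac{32 + 25}{2 - 3} = \frac{57}{2 + \left(-19 + 16\right)} = \frac{57}{2 - 3} = \frac{57}{-1} = 57 \left(-1\right) = -57$)
$h{\left(m \right)} = 5 + m^{2}$ ($h{\left(m \right)} = m^{2} + 5 = 5 + m^{2}$)
$\left(h{\left(\left(4 + 5\right) 3 \right)} + S\right)^{2} = \left(\left(5 + \left(\left(4 + 5\right) 3\right)^{2}\right) - 57\right)^{2} = \left(\left(5 + \left(9 \cdot 3\right)^{2}\right) - 57\right)^{2} = \left(\left(5 + 27^{2}\right) - 57\right)^{2} = \left(\left(5 + 729\right) - 57\right)^{2} = \left(734 - 57\right)^{2} = 677^{2} = 458329$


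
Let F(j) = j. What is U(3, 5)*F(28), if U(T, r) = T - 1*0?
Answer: 84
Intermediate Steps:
U(T, r) = T (U(T, r) = T + 0 = T)
U(3, 5)*F(28) = 3*28 = 84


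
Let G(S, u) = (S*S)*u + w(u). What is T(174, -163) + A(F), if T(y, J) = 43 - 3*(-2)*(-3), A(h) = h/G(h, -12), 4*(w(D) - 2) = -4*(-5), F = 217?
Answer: 2018044/80723 ≈ 25.000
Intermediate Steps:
w(D) = 7 (w(D) = 2 + (-4*(-5))/4 = 2 + (1/4)*20 = 2 + 5 = 7)
G(S, u) = 7 + u*S**2 (G(S, u) = (S*S)*u + 7 = S**2*u + 7 = u*S**2 + 7 = 7 + u*S**2)
A(h) = h/(7 - 12*h**2)
T(y, J) = 25 (T(y, J) = 43 - (-6)*(-3) = 43 - 1*18 = 43 - 18 = 25)
T(174, -163) + A(F) = 25 - 1*217/(-7 + 12*217**2) = 25 - 1*217/(-7 + 12*47089) = 25 - 1*217/(-7 + 565068) = 25 - 1*217/565061 = 25 - 1*217*1/565061 = 25 - 31/80723 = 2018044/80723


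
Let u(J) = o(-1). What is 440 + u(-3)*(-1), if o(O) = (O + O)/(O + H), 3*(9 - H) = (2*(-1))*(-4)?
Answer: 3523/8 ≈ 440.38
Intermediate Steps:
H = 19/3 (H = 9 - 2*(-1)*(-4)/3 = 9 - (-2)*(-4)/3 = 9 - 1/3*8 = 9 - 8/3 = 19/3 ≈ 6.3333)
o(O) = 2*O/(19/3 + O) (o(O) = (O + O)/(O + 19/3) = (2*O)/(19/3 + O) = 2*O/(19/3 + O))
u(J) = -3/8 (u(J) = 6*(-1)/(19 + 3*(-1)) = 6*(-1)/(19 - 3) = 6*(-1)/16 = 6*(-1)*(1/16) = -3/8)
440 + u(-3)*(-1) = 440 - 3/8*(-1) = 440 + 3/8 = 3523/8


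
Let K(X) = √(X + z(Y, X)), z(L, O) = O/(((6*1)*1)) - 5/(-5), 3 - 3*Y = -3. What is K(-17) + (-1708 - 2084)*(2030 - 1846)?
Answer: -697728 + I*√678/6 ≈ -6.9773e+5 + 4.3397*I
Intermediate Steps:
Y = 2 (Y = 1 - ⅓*(-3) = 1 + 1 = 2)
z(L, O) = 1 + O/6 (z(L, O) = O/((6*1)) - 5*(-⅕) = O/6 + 1 = 1 + O/6)
K(X) = √(1 + 7*X/6) (K(X) = √(X + (1 + X/6)) = √(1 + 7*X/6))
K(-17) + (-1708 - 2084)*(2030 - 1846) = √(36 + 42*(-17))/6 + (-1708 - 2084)*(2030 - 1846) = √(36 - 714)/6 - 3792*184 = √(-678)/6 - 697728 = (I*√678)/6 - 697728 = I*√678/6 - 697728 = -697728 + I*√678/6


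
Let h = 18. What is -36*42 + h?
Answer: -1494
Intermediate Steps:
-36*42 + h = -36*42 + 18 = -1512 + 18 = -1494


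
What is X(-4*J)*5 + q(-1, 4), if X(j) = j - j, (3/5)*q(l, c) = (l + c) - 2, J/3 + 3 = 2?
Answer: 5/3 ≈ 1.6667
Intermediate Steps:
J = -3 (J = -9 + 3*2 = -9 + 6 = -3)
q(l, c) = -10/3 + 5*c/3 + 5*l/3 (q(l, c) = 5*((l + c) - 2)/3 = 5*((c + l) - 2)/3 = 5*(-2 + c + l)/3 = -10/3 + 5*c/3 + 5*l/3)
X(j) = 0
X(-4*J)*5 + q(-1, 4) = 0*5 + (-10/3 + (5/3)*4 + (5/3)*(-1)) = 0 + (-10/3 + 20/3 - 5/3) = 0 + 5/3 = 5/3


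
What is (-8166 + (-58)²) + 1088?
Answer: -3714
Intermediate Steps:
(-8166 + (-58)²) + 1088 = (-8166 + 3364) + 1088 = -4802 + 1088 = -3714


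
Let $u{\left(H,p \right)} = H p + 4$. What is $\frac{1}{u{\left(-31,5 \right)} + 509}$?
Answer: $\frac{1}{358} \approx 0.0027933$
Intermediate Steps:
$u{\left(H,p \right)} = 4 + H p$
$\frac{1}{u{\left(-31,5 \right)} + 509} = \frac{1}{\left(4 - 155\right) + 509} = \frac{1}{-151 + 509} = \frac{1}{358}$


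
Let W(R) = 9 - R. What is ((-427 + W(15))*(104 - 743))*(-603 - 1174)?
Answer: -491672799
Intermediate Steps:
((-427 + W(15))*(104 - 743))*(-603 - 1174) = ((-427 + (9 - 1*15))*(104 - 743))*(-603 - 1174) = ((-427 + (9 - 15))*(-639))*(-1777) = ((-427 - 6)*(-639))*(-1777) = -433*(-639)*(-1777) = 276687*(-1777) = -491672799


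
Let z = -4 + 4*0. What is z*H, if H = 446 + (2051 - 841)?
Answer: -6624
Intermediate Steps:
z = -4 (z = -4 + 0 = -4)
H = 1656 (H = 446 + 1210 = 1656)
z*H = -4*1656 = -6624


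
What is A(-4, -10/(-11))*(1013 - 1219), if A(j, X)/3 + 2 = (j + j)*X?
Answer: 63036/11 ≈ 5730.5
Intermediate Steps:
A(j, X) = -6 + 6*X*j (A(j, X) = -6 + 3*((j + j)*X) = -6 + 3*((2*j)*X) = -6 + 3*(2*X*j) = -6 + 6*X*j)
A(-4, -10/(-11))*(1013 - 1219) = (-6 + 6*(-10/(-11))*(-4))*(1013 - 1219) = (-6 + 6*(-10*(-1/11))*(-4))*(-206) = (-6 + 6*(10/11)*(-4))*(-206) = (-6 - 240/11)*(-206) = -306/11*(-206) = 63036/11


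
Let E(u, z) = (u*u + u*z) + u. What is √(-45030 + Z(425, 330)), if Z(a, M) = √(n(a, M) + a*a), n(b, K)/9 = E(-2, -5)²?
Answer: √(-45030 + √181921) ≈ 211.2*I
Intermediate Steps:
E(u, z) = u + u² + u*z (E(u, z) = (u² + u*z) + u = u + u² + u*z)
n(b, K) = 1296 (n(b, K) = 9*(-2*(1 - 2 - 5))² = 9*(-2*(-6))² = 9*12² = 9*144 = 1296)
Z(a, M) = √(1296 + a²) (Z(a, M) = √(1296 + a*a) = √(1296 + a²))
√(-45030 + Z(425, 330)) = √(-45030 + √(1296 + 425²)) = √(-45030 + √(1296 + 180625)) = √(-45030 + √181921)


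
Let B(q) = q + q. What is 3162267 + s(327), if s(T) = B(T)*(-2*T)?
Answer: 2734551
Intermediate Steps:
B(q) = 2*q
s(T) = -4*T² (s(T) = (2*T)*(-2*T) = -4*T²)
3162267 + s(327) = 3162267 - 4*327² = 3162267 - 4*106929 = 3162267 - 427716 = 2734551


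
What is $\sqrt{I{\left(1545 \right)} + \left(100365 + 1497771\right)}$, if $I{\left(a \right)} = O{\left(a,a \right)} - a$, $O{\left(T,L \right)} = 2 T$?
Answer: $\sqrt{1599681} \approx 1264.8$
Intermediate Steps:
$I{\left(a \right)} = a$ ($I{\left(a \right)} = 2 a - a = a$)
$\sqrt{I{\left(1545 \right)} + \left(100365 + 1497771\right)} = \sqrt{1545 + \left(100365 + 1497771\right)} = \sqrt{1545 + 1598136} = \sqrt{1599681}$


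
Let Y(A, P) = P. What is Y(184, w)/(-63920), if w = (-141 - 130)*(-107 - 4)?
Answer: -30081/63920 ≈ -0.47060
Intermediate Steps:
w = 30081 (w = -271*(-111) = 30081)
Y(184, w)/(-63920) = 30081/(-63920) = 30081*(-1/63920) = -30081/63920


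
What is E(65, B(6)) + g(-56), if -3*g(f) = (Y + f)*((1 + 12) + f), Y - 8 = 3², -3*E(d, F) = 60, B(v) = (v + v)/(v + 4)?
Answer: -579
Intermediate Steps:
B(v) = 2*v/(4 + v) (B(v) = (2*v)/(4 + v) = 2*v/(4 + v))
E(d, F) = -20 (E(d, F) = -⅓*60 = -20)
Y = 17 (Y = 8 + 3² = 8 + 9 = 17)
g(f) = -(13 + f)*(17 + f)/3 (g(f) = -(17 + f)*((1 + 12) + f)/3 = -(17 + f)*(13 + f)/3 = -(13 + f)*(17 + f)/3)
E(65, B(6)) + g(-56) = -20 + (-221/3 - 10*(-56) - ⅓*(-56)²) = -20 + (-221/3 + 560 - ⅓*3136) = -20 + (-221/3 + 560 - 3136/3) = -20 - 559 = -579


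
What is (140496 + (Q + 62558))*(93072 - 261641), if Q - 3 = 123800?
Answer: -55097957633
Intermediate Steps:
Q = 123803 (Q = 3 + 123800 = 123803)
(140496 + (Q + 62558))*(93072 - 261641) = (140496 + (123803 + 62558))*(93072 - 261641) = (140496 + 186361)*(-168569) = 326857*(-168569) = -55097957633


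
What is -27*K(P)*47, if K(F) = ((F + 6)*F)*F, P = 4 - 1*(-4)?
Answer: -1137024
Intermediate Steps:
P = 8 (P = 4 + 4 = 8)
K(F) = F²*(6 + F) (K(F) = ((6 + F)*F)*F = (F*(6 + F))*F = F²*(6 + F))
-27*K(P)*47 = -27*8²*(6 + 8)*47 = -1728*14*47 = -27*896*47 = -24192*47 = -1137024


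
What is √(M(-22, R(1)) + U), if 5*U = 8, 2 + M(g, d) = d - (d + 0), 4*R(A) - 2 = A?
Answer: I*√10/5 ≈ 0.63246*I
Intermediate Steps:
R(A) = ½ + A/4
M(g, d) = -2 (M(g, d) = -2 + (d - (d + 0)) = -2 + (d - d) = -2 + 0 = -2)
U = 8/5 (U = (⅕)*8 = 8/5 ≈ 1.6000)
√(M(-22, R(1)) + U) = √(-2 + 8/5) = √(-⅖) = I*√10/5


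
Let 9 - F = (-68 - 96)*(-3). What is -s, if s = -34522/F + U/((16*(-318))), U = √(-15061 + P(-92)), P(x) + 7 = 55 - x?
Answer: -34522/483 + I*√14921/5088 ≈ -71.474 + 0.024008*I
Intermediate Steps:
P(x) = 48 - x (P(x) = -7 + (55 - x) = 48 - x)
F = -483 (F = 9 - (-68 - 96)*(-3) = 9 - (-164)*(-3) = 9 - 1*492 = 9 - 492 = -483)
U = I*√14921 (U = √(-15061 + (48 - 1*(-92))) = √(-15061 + (48 + 92)) = √(-15061 + 140) = √(-14921) = I*√14921 ≈ 122.15*I)
s = 34522/483 - I*√14921/5088 (s = -34522/(-483) + (I*√14921)/((16*(-318))) = -34522*(-1/483) + (I*√14921)/(-5088) = 34522/483 + (I*√14921)*(-1/5088) = 34522/483 - I*√14921/5088 ≈ 71.474 - 0.024008*I)
-s = -(34522/483 - I*√14921/5088) = -34522/483 + I*√14921/5088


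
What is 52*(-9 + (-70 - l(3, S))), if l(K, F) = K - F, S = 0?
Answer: -4264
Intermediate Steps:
52*(-9 + (-70 - l(3, S))) = 52*(-9 + (-70 - (3 - 1*0))) = 52*(-9 + (-70 - (3 + 0))) = 52*(-9 + (-70 - 1*3)) = 52*(-9 + (-70 - 3)) = 52*(-9 - 73) = 52*(-82) = -4264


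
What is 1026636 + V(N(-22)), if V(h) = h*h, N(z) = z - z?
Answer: 1026636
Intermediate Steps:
N(z) = 0
V(h) = h**2
1026636 + V(N(-22)) = 1026636 + 0**2 = 1026636 + 0 = 1026636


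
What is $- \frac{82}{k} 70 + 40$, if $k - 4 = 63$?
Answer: $- \frac{3060}{67} \approx -45.672$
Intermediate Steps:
$k = 67$ ($k = 4 + 63 = 67$)
$- \frac{82}{k} 70 + 40 = - \frac{82}{67} \cdot 70 + 40 = \left(-82\right) \frac{1}{67} \cdot 70 + 40 = \left(- \frac{82}{67}\right) 70 + 40 = - \frac{5740}{67} + 40 = - \frac{3060}{67}$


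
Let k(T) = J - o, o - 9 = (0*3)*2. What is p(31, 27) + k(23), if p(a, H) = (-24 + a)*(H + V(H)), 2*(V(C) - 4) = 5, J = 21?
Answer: 493/2 ≈ 246.50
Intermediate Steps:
V(C) = 13/2 (V(C) = 4 + (½)*5 = 4 + 5/2 = 13/2)
o = 9 (o = 9 + (0*3)*2 = 9 + 0*2 = 9 + 0 = 9)
p(a, H) = (-24 + a)*(13/2 + H) (p(a, H) = (-24 + a)*(H + 13/2) = (-24 + a)*(13/2 + H))
k(T) = 12 (k(T) = 21 - 1*9 = 21 - 9 = 12)
p(31, 27) + k(23) = (-156 - 24*27 + (13/2)*31 + 27*31) + 12 = (-156 - 648 + 403/2 + 837) + 12 = 469/2 + 12 = 493/2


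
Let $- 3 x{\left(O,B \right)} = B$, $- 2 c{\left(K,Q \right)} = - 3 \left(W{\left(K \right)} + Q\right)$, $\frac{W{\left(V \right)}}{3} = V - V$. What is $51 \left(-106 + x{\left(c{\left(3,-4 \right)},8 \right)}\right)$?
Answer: $-5542$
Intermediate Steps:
$W{\left(V \right)} = 0$ ($W{\left(V \right)} = 3 \left(V - V\right) = 3 \cdot 0 = 0$)
$c{\left(K,Q \right)} = \frac{3 Q}{2}$ ($c{\left(K,Q \right)} = - \frac{\left(-3\right) \left(0 + Q\right)}{2} = - \frac{\left(-3\right) Q}{2} = \frac{3 Q}{2}$)
$x{\left(O,B \right)} = - \frac{B}{3}$
$51 \left(-106 + x{\left(c{\left(3,-4 \right)},8 \right)}\right) = 51 \left(-106 - \frac{8}{3}\right) = 51 \left(- \frac{326}{3}\right) = -5542$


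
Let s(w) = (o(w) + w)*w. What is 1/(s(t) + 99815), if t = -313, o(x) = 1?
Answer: 1/197471 ≈ 5.0640e-6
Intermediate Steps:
s(w) = w*(1 + w) (s(w) = (1 + w)*w = w*(1 + w))
1/(s(t) + 99815) = 1/(-313*(1 - 313) + 99815) = 1/(-313*(-312) + 99815) = 1/(97656 + 99815) = 1/197471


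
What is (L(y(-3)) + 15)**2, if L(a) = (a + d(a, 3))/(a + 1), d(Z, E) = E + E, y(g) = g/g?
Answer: 1369/4 ≈ 342.25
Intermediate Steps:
y(g) = 1
d(Z, E) = 2*E
L(a) = (6 + a)/(1 + a) (L(a) = (a + 2*3)/(a + 1) = (a + 6)/(1 + a) = (6 + a)/(1 + a))
(L(y(-3)) + 15)**2 = ((6 + 1)/(1 + 1) + 15)**2 = (7/2 + 15)**2 = (37/2)**2 = 1369/4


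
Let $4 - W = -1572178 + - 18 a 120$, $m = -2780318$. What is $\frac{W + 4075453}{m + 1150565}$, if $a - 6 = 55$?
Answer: $- \frac{1926465}{543251} \approx -3.5462$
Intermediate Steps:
$a = 61$ ($a = 6 + 55 = 61$)
$W = 1703942$ ($W = 4 - \left(-1572178 + \left(-18\right) 61 \cdot 120\right) = 4 - \left(-1572178 - 131760\right) = 4 - -1703938 = 4 + 1703938 = 1703942$)
$\frac{W + 4075453}{m + 1150565} = \frac{1703942 + 4075453}{-2780318 + 1150565} = \frac{5779395}{-1629753} = 5779395 \left(- \frac{1}{1629753}\right) = - \frac{1926465}{543251}$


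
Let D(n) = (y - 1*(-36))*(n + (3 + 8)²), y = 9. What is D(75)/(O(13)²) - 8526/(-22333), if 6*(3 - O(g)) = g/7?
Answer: 347576402334/285170077 ≈ 1218.8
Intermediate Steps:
O(g) = 3 - g/42 (O(g) = 3 - g/(6*7) = 3 - g/42)
D(n) = 5445 + 45*n (D(n) = (9 - 1*(-36))*(n + (3 + 8)²) = (9 + 36)*(n + 11²) = 45*(n + 121) = 45*(121 + n) = 5445 + 45*n)
D(75)/(O(13)²) - 8526/(-22333) = (5445 + 45*75)/((3 - 1/42*13)²) - 8526/(-22333) = (5445 + 3375)/((3 - 13/42)²) - 8526*(-1/22333) = 8820/((113/42)²) + 8526/22333 = 8820/(12769/1764) + 8526/22333 = 8820*(1764/12769) + 8526/22333 = 15558480/12769 + 8526/22333 = 347576402334/285170077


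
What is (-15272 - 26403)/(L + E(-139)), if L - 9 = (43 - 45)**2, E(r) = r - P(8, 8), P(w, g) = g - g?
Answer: 41675/126 ≈ 330.75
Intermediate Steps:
P(w, g) = 0
E(r) = r (E(r) = r - 1*0 = r + 0 = r)
L = 13 (L = 9 + (43 - 45)**2 = 9 + (-2)**2 = 9 + 4 = 13)
(-15272 - 26403)/(L + E(-139)) = (-15272 - 26403)/(13 - 139) = -41675/(-126) = -41675*(-1/126) = 41675/126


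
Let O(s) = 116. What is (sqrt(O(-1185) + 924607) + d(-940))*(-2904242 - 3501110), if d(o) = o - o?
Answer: -19216056*sqrt(102747) ≈ -6.1595e+9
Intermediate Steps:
d(o) = 0
(sqrt(O(-1185) + 924607) + d(-940))*(-2904242 - 3501110) = (sqrt(116 + 924607) + 0)*(-2904242 - 3501110) = (sqrt(924723) + 0)*(-6405352) = (3*sqrt(102747) + 0)*(-6405352) = (3*sqrt(102747))*(-6405352) = -19216056*sqrt(102747)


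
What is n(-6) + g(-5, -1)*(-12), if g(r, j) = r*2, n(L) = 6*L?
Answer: 84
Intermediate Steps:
g(r, j) = 2*r
n(-6) + g(-5, -1)*(-12) = 6*(-6) + (2*(-5))*(-12) = -36 - 10*(-12) = -36 + 120 = 84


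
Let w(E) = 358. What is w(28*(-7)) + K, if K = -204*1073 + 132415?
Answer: -86119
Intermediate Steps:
K = -86477 (K = -218892 + 132415 = -86477)
w(28*(-7)) + K = 358 - 86477 = -86119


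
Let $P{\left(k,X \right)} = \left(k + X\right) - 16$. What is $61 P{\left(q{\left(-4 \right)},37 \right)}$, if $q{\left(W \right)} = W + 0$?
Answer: $1037$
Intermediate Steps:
$q{\left(W \right)} = W$
$P{\left(k,X \right)} = -16 + X + k$ ($P{\left(k,X \right)} = \left(X + k\right) - 16 = -16 + X + k$)
$61 P{\left(q{\left(-4 \right)},37 \right)} = 61 \left(-16 + 37 - 4\right) = 61 \cdot 17 = 1037$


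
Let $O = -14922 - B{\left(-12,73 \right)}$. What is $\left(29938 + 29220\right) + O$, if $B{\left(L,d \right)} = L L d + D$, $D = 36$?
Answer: $33688$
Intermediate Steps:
$B{\left(L,d \right)} = 36 + d L^{2}$ ($B{\left(L,d \right)} = L L d + 36 = L^{2} d + 36 = d L^{2} + 36 = 36 + d L^{2}$)
$O = -25470$ ($O = -14922 - \left(36 + 73 \left(-12\right)^{2}\right) = -14922 - \left(36 + 73 \cdot 144\right) = -14922 - \left(36 + 10512\right) = -14922 - 10548 = -25470$)
$\left(29938 + 29220\right) + O = \left(29938 + 29220\right) - 25470 = 59158 - 25470 = 33688$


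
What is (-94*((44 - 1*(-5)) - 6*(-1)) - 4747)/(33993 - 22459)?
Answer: -9917/11534 ≈ -0.85981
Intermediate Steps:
(-94*((44 - 1*(-5)) - 6*(-1)) - 4747)/(33993 - 22459) = (-94*((44 + 5) + 6) - 4747)/11534 = (-94*(49 + 6) - 4747)*(1/11534) = (-94*55 - 4747)*(1/11534) = (-5170 - 4747)*(1/11534) = -9917*1/11534 = -9917/11534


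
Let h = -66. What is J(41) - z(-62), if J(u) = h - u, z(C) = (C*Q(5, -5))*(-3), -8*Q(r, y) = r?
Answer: 37/4 ≈ 9.2500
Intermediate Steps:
Q(r, y) = -r/8
z(C) = 15*C/8 (z(C) = (C*(-⅛*5))*(-3) = (C*(-5/8))*(-3) = -5*C/8*(-3) = 15*C/8)
J(u) = -66 - u
J(41) - z(-62) = (-66 - 1*41) - 15*(-62)/8 = (-66 - 41) - 1*(-465/4) = -107 + 465/4 = 37/4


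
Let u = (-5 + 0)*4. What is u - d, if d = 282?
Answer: -302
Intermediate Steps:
u = -20 (u = -5*4 = -20)
u - d = -20 - 1*282 = -20 - 282 = -302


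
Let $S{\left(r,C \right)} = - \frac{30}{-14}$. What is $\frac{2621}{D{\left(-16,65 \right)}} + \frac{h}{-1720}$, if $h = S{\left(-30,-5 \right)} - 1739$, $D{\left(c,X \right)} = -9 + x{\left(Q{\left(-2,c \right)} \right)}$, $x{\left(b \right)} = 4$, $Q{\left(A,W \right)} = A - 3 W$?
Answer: $- \frac{629921}{1204} \approx -523.19$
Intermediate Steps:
$S{\left(r,C \right)} = \frac{15}{7}$ ($S{\left(r,C \right)} = \left(-30\right) \left(- \frac{1}{14}\right) = \frac{15}{7}$)
$D{\left(c,X \right)} = -5$ ($D{\left(c,X \right)} = -9 + 4 = -5$)
$h = - \frac{12158}{7}$ ($h = \frac{15}{7} - 1739 = - \frac{12158}{7} \approx -1736.9$)
$\frac{2621}{D{\left(-16,65 \right)}} + \frac{h}{-1720} = \frac{2621}{-5} - \frac{12158}{7 \left(-1720\right)} = 2621 \left(- \frac{1}{5}\right) - - \frac{6079}{6020} = - \frac{2621}{5} + \frac{6079}{6020} = - \frac{629921}{1204}$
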